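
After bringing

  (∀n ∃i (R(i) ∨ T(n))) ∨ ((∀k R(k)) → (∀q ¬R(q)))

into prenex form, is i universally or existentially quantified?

existential

Eliminate → and ↔ using ¬ and ∨.
  (∀n ∃i (R(i) ∨ T(n))) ∨ ¬(∀k R(k)) ∨ (∀q ¬R(q))
Move each ¬ inward, flipping quantifiers it crosses:
  (∀n ∃i (R(i) ∨ T(n))) ∨ (∃k ¬R(k)) ∨ (∀q ¬R(q))
Pull the quantifiers to the front (each side's bound variable is not free in the other side):
  ∀n ∃i ∃k ∀q (R(i) ∨ T(n) ∨ ¬R(k) ∨ ¬R(q))
The quantifier ∃i sits under an even number of negations (counting the antecedent side of each →), so it remains existential.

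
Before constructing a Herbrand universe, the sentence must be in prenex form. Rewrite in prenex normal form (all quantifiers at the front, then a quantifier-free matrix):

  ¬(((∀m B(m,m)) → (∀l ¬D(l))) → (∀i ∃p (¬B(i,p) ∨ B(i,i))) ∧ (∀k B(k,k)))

∃m ∀l ∃i ∀p ∃k ((¬B(m,m) ∨ ¬D(l)) ∧ (B(i,p) ∧ ¬B(i,i) ∨ ¬B(k,k)))

Eliminate → and ↔ using ¬ and ∨.
  ¬(¬(¬(∀m B(m,m)) ∨ (∀l ¬D(l))) ∨ (∀i ∃p (¬B(i,p) ∨ B(i,i))) ∧ (∀k B(k,k)))
Move each ¬ inward, flipping quantifiers it crosses:
  ((∃m ¬B(m,m)) ∨ (∀l ¬D(l))) ∧ ((∃i ∀p (B(i,p) ∧ ¬B(i,i))) ∨ (∃k ¬B(k,k)))
All bound variables are already distinct, so no renaming is needed.
Finally move all quantifiers to the prefix:
  ∃m ∀l ∃i ∀p ∃k ((¬B(m,m) ∨ ¬D(l)) ∧ (B(i,p) ∧ ¬B(i,i) ∨ ¬B(k,k)))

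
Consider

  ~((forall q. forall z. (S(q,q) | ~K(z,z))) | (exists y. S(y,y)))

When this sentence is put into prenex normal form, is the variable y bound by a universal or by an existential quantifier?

universal

Drive negations inward (¬∀x A ≡ ∃x ¬A, ¬∃x A ≡ ∀x ¬A, De Morgan for ∧/∨):
  (exists q. exists z. (~S(q,q) & K(z,z))) & (forall y. ~S(y,y))
All bound variables are already distinct, so no renaming is needed.
Pull the quantifiers to the front (each side's bound variable is not free in the other side):
  exists q. exists z. forall y. (~S(q,q) & K(z,z) & ~S(y,y))
The quantifier exists y sits under an odd number of negations, so it flips to forall y.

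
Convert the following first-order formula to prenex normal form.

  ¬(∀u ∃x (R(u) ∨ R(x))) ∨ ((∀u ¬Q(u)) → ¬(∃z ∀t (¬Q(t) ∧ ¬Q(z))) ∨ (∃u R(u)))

First replace A → B with ¬A ∨ B.
  ¬(∀u ∃x (R(u) ∨ R(x))) ∨ ¬(∀u ¬Q(u)) ∨ ¬(∃z ∀t (¬Q(t) ∧ ¬Q(z))) ∨ (∃u R(u))
Push ¬ through the quantifiers and connectives to reach negation normal form:
  (∃u ∀x (¬R(u) ∧ ¬R(x))) ∨ (∃u Q(u)) ∨ (∀z ∃t (Q(t) ∨ Q(z))) ∨ (∃u R(u))
Standardize variables apart so no two quantifiers bind the same name: u↦b, u↦s.
  (∃u ∀x (¬R(u) ∧ ¬R(x))) ∨ (∃b Q(b)) ∨ (∀z ∃t (Q(t) ∨ Q(z))) ∨ (∃s R(s))
Finally move all quantifiers to the prefix:
  ∃u ∀x ∃b ∀z ∃t ∃s (¬R(u) ∧ ¬R(x) ∨ Q(b) ∨ Q(t) ∨ Q(z) ∨ R(s))

∃u ∀x ∃b ∀z ∃t ∃s (¬R(u) ∧ ¬R(x) ∨ Q(b) ∨ Q(t) ∨ Q(z) ∨ R(s))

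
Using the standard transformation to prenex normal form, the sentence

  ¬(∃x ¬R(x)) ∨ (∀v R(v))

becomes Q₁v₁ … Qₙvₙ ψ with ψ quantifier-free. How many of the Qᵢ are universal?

2

Push ¬ through the quantifiers and connectives to reach negation normal form:
  (∀x R(x)) ∨ (∀v R(v))
Extract every quantifier outward, since the variables are now distinct and don't occur free across branches:
  ∀x ∀v (R(x) ∨ R(v))
The prefix is ∀x ∀v: 2 universal, 0 existential.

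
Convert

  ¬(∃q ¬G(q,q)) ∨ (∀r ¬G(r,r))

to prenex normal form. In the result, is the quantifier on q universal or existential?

universal

Move each ¬ inward, flipping quantifiers it crosses:
  (∀q G(q,q)) ∨ (∀r ¬G(r,r))
Pull the quantifiers to the front (each side's bound variable is not free in the other side):
  ∀q ∀r (G(q,q) ∨ ¬G(r,r))
The quantifier ∃q sits under an odd number of negations, so it flips to ∀q.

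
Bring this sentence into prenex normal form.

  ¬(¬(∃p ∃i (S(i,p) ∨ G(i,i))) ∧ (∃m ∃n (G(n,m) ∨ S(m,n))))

∃p ∃i ∀m ∀n (S(i,p) ∨ G(i,i) ∨ ¬G(n,m) ∧ ¬S(m,n))

Push ¬ through the quantifiers and connectives to reach negation normal form:
  (∃p ∃i (S(i,p) ∨ G(i,i))) ∨ (∀m ∀n (¬G(n,m) ∧ ¬S(m,n)))
All bound variables are already distinct, so no renaming is needed.
Extract every quantifier outward, since the variables are now distinct and don't occur free across branches:
  ∃p ∃i ∀m ∀n (S(i,p) ∨ G(i,i) ∨ ¬G(n,m) ∧ ¬S(m,n))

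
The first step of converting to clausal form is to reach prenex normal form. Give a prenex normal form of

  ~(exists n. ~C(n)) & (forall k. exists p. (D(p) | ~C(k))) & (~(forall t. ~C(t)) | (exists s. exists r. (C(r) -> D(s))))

First replace A → B with ¬A ∨ B.
  ~(exists n. ~C(n)) & (forall k. exists p. (D(p) | ~C(k))) & (~(forall t. ~C(t)) | (exists s. exists r. (~C(r) | D(s))))
Move each ¬ inward, flipping quantifiers it crosses:
  (forall n. C(n)) & (forall k. exists p. (D(p) | ~C(k))) & ((exists t. C(t)) | (exists s. exists r. (~C(r) | D(s))))
All bound variables are already distinct, so no renaming is needed.
Extract every quantifier outward, since the variables are now distinct and don't occur free across branches:
  forall n. forall k. exists p. exists t. exists s. exists r. (C(n) & (D(p) | ~C(k)) & (C(t) | ~C(r) | D(s)))

forall n. forall k. exists p. exists t. exists s. exists r. (C(n) & (D(p) | ~C(k)) & (C(t) | ~C(r) | D(s)))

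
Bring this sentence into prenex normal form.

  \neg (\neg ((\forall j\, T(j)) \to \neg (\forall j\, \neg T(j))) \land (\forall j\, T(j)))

First replace A → B with ¬A ∨ B.
  \neg (\neg (\neg (\forall j\, T(j)) \lor \neg (\forall j\, \neg T(j))) \land (\forall j\, T(j)))
Move each ¬ inward, flipping quantifiers it crosses:
  (\exists j\, \neg T(j)) \lor (\exists j\, T(j)) \lor (\exists j\, \neg T(j))
Standardize variables apart so no two quantifiers bind the same name: j↦b, j↦q.
  (\exists j\, \neg T(j)) \lor (\exists b\, T(b)) \lor (\exists q\, \neg T(q))
Extract every quantifier outward, since the variables are now distinct and don't occur free across branches:
  \exists j\, \exists b\, \exists q\, (\neg T(j) \lor T(b) \lor \neg T(q))

\exists j\, \exists b\, \exists q\, (\neg T(j) \lor T(b) \lor \neg T(q))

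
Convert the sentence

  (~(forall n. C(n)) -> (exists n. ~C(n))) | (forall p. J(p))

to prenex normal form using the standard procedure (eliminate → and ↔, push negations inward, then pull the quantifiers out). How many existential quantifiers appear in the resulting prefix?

1

Eliminate → and ↔ using ¬ and ∨.
  ~~(forall n. C(n)) | (exists n. ~C(n)) | (forall p. J(p))
Push ¬ through the quantifiers and connectives to reach negation normal form:
  (forall n. C(n)) | (exists n. ~C(n)) | (forall p. J(p))
Standardize variables apart so no two quantifiers bind the same name: n↦x1.
  (forall n. C(n)) | (exists x1. ~C(x1)) | (forall p. J(p))
Extract every quantifier outward, since the variables are now distinct and don't occur free across branches:
  forall n. exists x1. forall p. (C(n) | ~C(x1) | J(p))
The prefix is forall n exists x1 forall p: 2 universal, 1 existential.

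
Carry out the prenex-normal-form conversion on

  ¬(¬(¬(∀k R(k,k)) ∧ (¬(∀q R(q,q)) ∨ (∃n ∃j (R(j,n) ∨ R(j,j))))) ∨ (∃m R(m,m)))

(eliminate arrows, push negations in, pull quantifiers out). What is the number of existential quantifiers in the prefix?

Push ¬ through the quantifiers and connectives to reach negation normal form:
  (∃k ¬R(k,k)) ∧ ((∃q ¬R(q,q)) ∨ (∃n ∃j (R(j,n) ∨ R(j,j)))) ∧ (∀m ¬R(m,m))
All bound variables are already distinct, so no renaming is needed.
Pull the quantifiers to the front (each side's bound variable is not free in the other side):
  ∃k ∃q ∃n ∃j ∀m (¬R(k,k) ∧ (¬R(q,q) ∨ R(j,n) ∨ R(j,j)) ∧ ¬R(m,m))
The prefix is ∃k ∃q ∃n ∃j ∀m: 1 universal, 4 existential.

4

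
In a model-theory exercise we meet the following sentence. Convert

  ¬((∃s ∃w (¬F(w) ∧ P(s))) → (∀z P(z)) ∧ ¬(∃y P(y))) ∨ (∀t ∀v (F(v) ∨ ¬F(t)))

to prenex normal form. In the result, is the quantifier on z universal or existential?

Eliminate → and ↔ using ¬ and ∨.
  ¬(¬(∃s ∃w (¬F(w) ∧ P(s))) ∨ (∀z P(z)) ∧ ¬(∃y P(y))) ∨ (∀t ∀v (F(v) ∨ ¬F(t)))
Move each ¬ inward, flipping quantifiers it crosses:
  (∃s ∃w (¬F(w) ∧ P(s))) ∧ ((∃z ¬P(z)) ∨ (∃y P(y))) ∨ (∀t ∀v (F(v) ∨ ¬F(t)))
Finally move all quantifiers to the prefix:
  ∃s ∃w ∃z ∃y ∀t ∀v (¬F(w) ∧ P(s) ∧ (¬P(z) ∨ P(y)) ∨ F(v) ∨ ¬F(t))
The quantifier ∀z sits under an odd number of negations (counting the antecedent side of each →), so it flips to ∃z.

existential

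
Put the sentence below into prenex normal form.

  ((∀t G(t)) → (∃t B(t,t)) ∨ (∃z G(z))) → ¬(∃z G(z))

Eliminate → and ↔ using ¬ and ∨.
  ¬(¬(∀t G(t)) ∨ (∃t B(t,t)) ∨ (∃z G(z))) ∨ ¬(∃z G(z))
Move each ¬ inward, flipping quantifiers it crosses:
  (∀t G(t)) ∧ (∀t ¬B(t,t)) ∧ (∀z ¬G(z)) ∨ (∀z ¬G(z))
Rename bound variables to avoid capture: t↦v, z↦w1.
  (∀t G(t)) ∧ (∀v ¬B(v,v)) ∧ (∀z ¬G(z)) ∨ (∀w1 ¬G(w1))
Extract every quantifier outward, since the variables are now distinct and don't occur free across branches:
  ∀t ∀v ∀z ∀w1 (G(t) ∧ ¬B(v,v) ∧ ¬G(z) ∨ ¬G(w1))

∀t ∀v ∀z ∀w1 (G(t) ∧ ¬B(v,v) ∧ ¬G(z) ∨ ¬G(w1))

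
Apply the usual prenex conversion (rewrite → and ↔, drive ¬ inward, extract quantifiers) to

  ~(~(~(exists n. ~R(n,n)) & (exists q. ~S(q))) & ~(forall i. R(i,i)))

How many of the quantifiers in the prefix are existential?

Move each ¬ inward, flipping quantifiers it crosses:
  (forall n. R(n,n)) & (exists q. ~S(q)) | (forall i. R(i,i))
Finally move all quantifiers to the prefix:
  forall n. exists q. forall i. (R(n,n) & ~S(q) | R(i,i))
The prefix is forall n exists q forall i: 2 universal, 1 existential.

1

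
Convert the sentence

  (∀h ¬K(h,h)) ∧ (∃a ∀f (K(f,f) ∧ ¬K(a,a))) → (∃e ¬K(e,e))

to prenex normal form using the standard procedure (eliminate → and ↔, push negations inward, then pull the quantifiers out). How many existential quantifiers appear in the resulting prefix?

3

First replace A → B with ¬A ∨ B.
  ¬((∀h ¬K(h,h)) ∧ (∃a ∀f (K(f,f) ∧ ¬K(a,a)))) ∨ (∃e ¬K(e,e))
Move each ¬ inward, flipping quantifiers it crosses:
  (∃h K(h,h)) ∨ (∀a ∃f (¬K(f,f) ∨ K(a,a))) ∨ (∃e ¬K(e,e))
All bound variables are already distinct, so no renaming is needed.
Pull the quantifiers to the front (each side's bound variable is not free in the other side):
  ∃h ∀a ∃f ∃e (K(h,h) ∨ ¬K(f,f) ∨ K(a,a) ∨ ¬K(e,e))
The prefix is ∃h ∀a ∃f ∃e: 1 universal, 3 existential.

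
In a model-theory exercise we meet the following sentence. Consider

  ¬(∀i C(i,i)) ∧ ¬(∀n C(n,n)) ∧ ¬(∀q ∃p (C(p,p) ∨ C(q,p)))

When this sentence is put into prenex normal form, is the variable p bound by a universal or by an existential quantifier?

Drive negations inward (¬∀x A ≡ ∃x ¬A, ¬∃x A ≡ ∀x ¬A, De Morgan for ∧/∨):
  (∃i ¬C(i,i)) ∧ (∃n ¬C(n,n)) ∧ (∃q ∀p (¬C(p,p) ∧ ¬C(q,p)))
Finally move all quantifiers to the prefix:
  ∃i ∃n ∃q ∀p (¬C(i,i) ∧ ¬C(n,n) ∧ ¬C(p,p) ∧ ¬C(q,p))
The quantifier ∃p sits under an odd number of negations, so it flips to ∀p.

universal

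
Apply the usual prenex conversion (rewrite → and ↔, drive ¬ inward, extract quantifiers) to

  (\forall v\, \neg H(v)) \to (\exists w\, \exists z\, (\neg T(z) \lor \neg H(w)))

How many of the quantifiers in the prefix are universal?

0

Rewrite implications/biconditionals: A → B as ¬A ∨ B.
  \neg (\forall v\, \neg H(v)) \lor (\exists w\, \exists z\, (\neg T(z) \lor \neg H(w)))
Drive negations inward (¬∀x A ≡ ∃x ¬A, ¬∃x A ≡ ∀x ¬A, De Morgan for ∧/∨):
  (\exists v\, H(v)) \lor (\exists w\, \exists z\, (\neg T(z) \lor \neg H(w)))
Finally move all quantifiers to the prefix:
  \exists v\, \exists w\, \exists z\, (H(v) \lor \neg T(z) \lor \neg H(w))
The prefix is \exists v \exists w \exists z: 0 universal, 3 existential.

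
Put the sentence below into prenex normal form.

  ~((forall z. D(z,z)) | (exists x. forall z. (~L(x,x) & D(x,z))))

Move each ¬ inward, flipping quantifiers it crosses:
  (exists z. ~D(z,z)) & (forall x. exists z. (L(x,x) | ~D(x,z)))
Standardize variables apart so no two quantifiers bind the same name: z↦c.
  (exists z. ~D(z,z)) & (forall x. exists c. (L(x,x) | ~D(x,c)))
Pull the quantifiers to the front (each side's bound variable is not free in the other side):
  exists z. forall x. exists c. (~D(z,z) & (L(x,x) | ~D(x,c)))

exists z. forall x. exists c. (~D(z,z) & (L(x,x) | ~D(x,c)))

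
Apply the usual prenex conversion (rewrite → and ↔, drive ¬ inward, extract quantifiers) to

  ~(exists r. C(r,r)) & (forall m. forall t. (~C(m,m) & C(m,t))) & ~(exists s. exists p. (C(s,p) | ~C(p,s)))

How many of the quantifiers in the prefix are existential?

0

Drive negations inward (¬∀x A ≡ ∃x ¬A, ¬∃x A ≡ ∀x ¬A, De Morgan for ∧/∨):
  (forall r. ~C(r,r)) & (forall m. forall t. (~C(m,m) & C(m,t))) & (forall s. forall p. (~C(s,p) & C(p,s)))
All bound variables are already distinct, so no renaming is needed.
Finally move all quantifiers to the prefix:
  forall r. forall m. forall t. forall s. forall p. (~C(r,r) & ~C(m,m) & C(m,t) & ~C(s,p) & C(p,s))
The prefix is forall r forall m forall t forall s forall p: 5 universal, 0 existential.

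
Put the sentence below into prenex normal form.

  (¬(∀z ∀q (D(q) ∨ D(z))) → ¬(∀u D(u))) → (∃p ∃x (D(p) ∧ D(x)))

∃z ∃q ∀u ∃p ∃x (¬D(q) ∧ ¬D(z) ∧ D(u) ∨ D(p) ∧ D(x))

Eliminate → and ↔ using ¬ and ∨.
  ¬(¬¬(∀z ∀q (D(q) ∨ D(z))) ∨ ¬(∀u D(u))) ∨ (∃p ∃x (D(p) ∧ D(x)))
Move each ¬ inward, flipping quantifiers it crosses:
  (∃z ∃q (¬D(q) ∧ ¬D(z))) ∧ (∀u D(u)) ∨ (∃p ∃x (D(p) ∧ D(x)))
All bound variables are already distinct, so no renaming is needed.
Finally move all quantifiers to the prefix:
  ∃z ∃q ∀u ∃p ∃x (¬D(q) ∧ ¬D(z) ∧ D(u) ∨ D(p) ∧ D(x))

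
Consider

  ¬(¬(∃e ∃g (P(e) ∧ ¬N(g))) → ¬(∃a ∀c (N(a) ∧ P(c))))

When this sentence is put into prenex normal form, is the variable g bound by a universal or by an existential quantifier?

universal

Rewrite implications/biconditionals: A → B as ¬A ∨ B.
  ¬(¬¬(∃e ∃g (P(e) ∧ ¬N(g))) ∨ ¬(∃a ∀c (N(a) ∧ P(c))))
Drive negations inward (¬∀x A ≡ ∃x ¬A, ¬∃x A ≡ ∀x ¬A, De Morgan for ∧/∨):
  (∀e ∀g (¬P(e) ∨ N(g))) ∧ (∃a ∀c (N(a) ∧ P(c)))
All bound variables are already distinct, so no renaming is needed.
Finally move all quantifiers to the prefix:
  ∀e ∀g ∃a ∀c ((¬P(e) ∨ N(g)) ∧ N(a) ∧ P(c))
The quantifier ∃g sits under an odd number of negations (counting the antecedent side of each →), so it flips to ∀g.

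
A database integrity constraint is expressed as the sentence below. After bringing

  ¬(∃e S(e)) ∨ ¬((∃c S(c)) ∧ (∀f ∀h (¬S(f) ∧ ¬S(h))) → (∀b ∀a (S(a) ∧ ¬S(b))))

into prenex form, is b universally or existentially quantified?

Eliminate → and ↔ using ¬ and ∨.
  ¬(∃e S(e)) ∨ ¬(¬((∃c S(c)) ∧ (∀f ∀h (¬S(f) ∧ ¬S(h)))) ∨ (∀b ∀a (S(a) ∧ ¬S(b))))
Push ¬ through the quantifiers and connectives to reach negation normal form:
  (∀e ¬S(e)) ∨ (∃c S(c)) ∧ (∀f ∀h (¬S(f) ∧ ¬S(h))) ∧ (∃b ∃a (¬S(a) ∨ S(b)))
All bound variables are already distinct, so no renaming is needed.
Finally move all quantifiers to the prefix:
  ∀e ∃c ∀f ∀h ∃b ∃a (¬S(e) ∨ S(c) ∧ ¬S(f) ∧ ¬S(h) ∧ (¬S(a) ∨ S(b)))
The quantifier ∀b sits under an odd number of negations (counting the antecedent side of each →), so it flips to ∃b.

existential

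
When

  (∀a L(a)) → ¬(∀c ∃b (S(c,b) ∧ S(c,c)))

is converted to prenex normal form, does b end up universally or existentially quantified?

universal

Rewrite implications/biconditionals: A → B as ¬A ∨ B.
  ¬(∀a L(a)) ∨ ¬(∀c ∃b (S(c,b) ∧ S(c,c)))
Move each ¬ inward, flipping quantifiers it crosses:
  (∃a ¬L(a)) ∨ (∃c ∀b (¬S(c,b) ∨ ¬S(c,c)))
All bound variables are already distinct, so no renaming is needed.
Extract every quantifier outward, since the variables are now distinct and don't occur free across branches:
  ∃a ∃c ∀b (¬L(a) ∨ ¬S(c,b) ∨ ¬S(c,c))
The quantifier ∃b sits under an odd number of negations (counting the antecedent side of each →), so it flips to ∀b.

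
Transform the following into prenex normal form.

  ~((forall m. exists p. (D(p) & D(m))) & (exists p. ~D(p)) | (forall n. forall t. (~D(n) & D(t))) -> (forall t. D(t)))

Rewrite implications/biconditionals: A → B as ¬A ∨ B.
  ~(~((forall m. exists p. (D(p) & D(m))) & (exists p. ~D(p)) | (forall n. forall t. (~D(n) & D(t)))) | (forall t. D(t)))
Push ¬ through the quantifiers and connectives to reach negation normal form:
  ((forall m. exists p. (D(p) & D(m))) & (exists p. ~D(p)) | (forall n. forall t. (~D(n) & D(t)))) & (exists t. ~D(t))
Rename bound variables to avoid capture: p↦z, t↦v.
  ((forall m. exists p. (D(p) & D(m))) & (exists z. ~D(z)) | (forall n. forall t. (~D(n) & D(t)))) & (exists v. ~D(v))
Extract every quantifier outward, since the variables are now distinct and don't occur free across branches:
  forall m. exists p. exists z. forall n. forall t. exists v. ((D(p) & D(m) & ~D(z) | ~D(n) & D(t)) & ~D(v))

forall m. exists p. exists z. forall n. forall t. exists v. ((D(p) & D(m) & ~D(z) | ~D(n) & D(t)) & ~D(v))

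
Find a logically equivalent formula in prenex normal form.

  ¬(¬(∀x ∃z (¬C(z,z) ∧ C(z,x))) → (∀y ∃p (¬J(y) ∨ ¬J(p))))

Eliminate → and ↔ using ¬ and ∨.
  ¬(¬¬(∀x ∃z (¬C(z,z) ∧ C(z,x))) ∨ (∀y ∃p (¬J(y) ∨ ¬J(p))))
Push ¬ through the quantifiers and connectives to reach negation normal form:
  (∃x ∀z (C(z,z) ∨ ¬C(z,x))) ∧ (∃y ∀p (J(y) ∧ J(p)))
Pull the quantifiers to the front (each side's bound variable is not free in the other side):
  ∃x ∀z ∃y ∀p ((C(z,z) ∨ ¬C(z,x)) ∧ J(y) ∧ J(p))

∃x ∀z ∃y ∀p ((C(z,z) ∨ ¬C(z,x)) ∧ J(y) ∧ J(p))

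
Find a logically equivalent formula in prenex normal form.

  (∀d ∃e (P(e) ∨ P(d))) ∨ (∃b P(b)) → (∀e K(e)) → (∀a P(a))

∃d ∀e ∀b ∃c ∀a (¬P(e) ∧ ¬P(d) ∧ ¬P(b) ∨ ¬K(c) ∨ P(a))

Rewrite implications/biconditionals: A → B as ¬A ∨ B.
  ¬((∀d ∃e (P(e) ∨ P(d))) ∨ (∃b P(b))) ∨ ¬(∀e K(e)) ∨ (∀a P(a))
Drive negations inward (¬∀x A ≡ ∃x ¬A, ¬∃x A ≡ ∀x ¬A, De Morgan for ∧/∨):
  (∃d ∀e (¬P(e) ∧ ¬P(d))) ∧ (∀b ¬P(b)) ∨ (∃e ¬K(e)) ∨ (∀a P(a))
Rename bound variables to avoid capture: e↦c.
  (∃d ∀e (¬P(e) ∧ ¬P(d))) ∧ (∀b ¬P(b)) ∨ (∃c ¬K(c)) ∨ (∀a P(a))
Pull the quantifiers to the front (each side's bound variable is not free in the other side):
  ∃d ∀e ∀b ∃c ∀a (¬P(e) ∧ ¬P(d) ∧ ¬P(b) ∨ ¬K(c) ∨ P(a))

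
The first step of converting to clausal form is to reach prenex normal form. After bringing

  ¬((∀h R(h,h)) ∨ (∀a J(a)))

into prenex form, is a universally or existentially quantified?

existential

Drive negations inward (¬∀x A ≡ ∃x ¬A, ¬∃x A ≡ ∀x ¬A, De Morgan for ∧/∨):
  (∃h ¬R(h,h)) ∧ (∃a ¬J(a))
All bound variables are already distinct, so no renaming is needed.
Extract every quantifier outward, since the variables are now distinct and don't occur free across branches:
  ∃h ∃a (¬R(h,h) ∧ ¬J(a))
The quantifier ∀a sits under an odd number of negations, so it flips to ∃a.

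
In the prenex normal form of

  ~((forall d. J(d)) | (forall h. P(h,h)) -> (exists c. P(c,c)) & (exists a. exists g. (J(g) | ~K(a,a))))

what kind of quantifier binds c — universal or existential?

First replace A → B with ¬A ∨ B.
  ~(~((forall d. J(d)) | (forall h. P(h,h))) | (exists c. P(c,c)) & (exists a. exists g. (J(g) | ~K(a,a))))
Move each ¬ inward, flipping quantifiers it crosses:
  ((forall d. J(d)) | (forall h. P(h,h))) & ((forall c. ~P(c,c)) | (forall a. forall g. (~J(g) & K(a,a))))
Extract every quantifier outward, since the variables are now distinct and don't occur free across branches:
  forall d. forall h. forall c. forall a. forall g. ((J(d) | P(h,h)) & (~P(c,c) | ~J(g) & K(a,a)))
The quantifier exists c sits under an odd number of negations (counting the antecedent side of each →), so it flips to forall c.

universal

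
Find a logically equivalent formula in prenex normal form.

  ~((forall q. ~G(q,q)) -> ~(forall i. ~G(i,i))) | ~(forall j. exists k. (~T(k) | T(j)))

Rewrite implications/biconditionals: A → B as ¬A ∨ B.
  ~(~(forall q. ~G(q,q)) | ~(forall i. ~G(i,i))) | ~(forall j. exists k. (~T(k) | T(j)))
Drive negations inward (¬∀x A ≡ ∃x ¬A, ¬∃x A ≡ ∀x ¬A, De Morgan for ∧/∨):
  (forall q. ~G(q,q)) & (forall i. ~G(i,i)) | (exists j. forall k. (T(k) & ~T(j)))
Finally move all quantifiers to the prefix:
  forall q. forall i. exists j. forall k. (~G(q,q) & ~G(i,i) | T(k) & ~T(j))

forall q. forall i. exists j. forall k. (~G(q,q) & ~G(i,i) | T(k) & ~T(j))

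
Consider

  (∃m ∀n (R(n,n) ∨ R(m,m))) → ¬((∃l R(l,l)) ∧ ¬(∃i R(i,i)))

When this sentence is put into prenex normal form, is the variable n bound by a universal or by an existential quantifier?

existential

Eliminate → and ↔ using ¬ and ∨.
  ¬(∃m ∀n (R(n,n) ∨ R(m,m))) ∨ ¬((∃l R(l,l)) ∧ ¬(∃i R(i,i)))
Drive negations inward (¬∀x A ≡ ∃x ¬A, ¬∃x A ≡ ∀x ¬A, De Morgan for ∧/∨):
  (∀m ∃n (¬R(n,n) ∧ ¬R(m,m))) ∨ (∀l ¬R(l,l)) ∨ (∃i R(i,i))
All bound variables are already distinct, so no renaming is needed.
Pull the quantifiers to the front (each side's bound variable is not free in the other side):
  ∀m ∃n ∀l ∃i (¬R(n,n) ∧ ¬R(m,m) ∨ ¬R(l,l) ∨ R(i,i))
The quantifier ∀n sits under an odd number of negations (counting the antecedent side of each →), so it flips to ∃n.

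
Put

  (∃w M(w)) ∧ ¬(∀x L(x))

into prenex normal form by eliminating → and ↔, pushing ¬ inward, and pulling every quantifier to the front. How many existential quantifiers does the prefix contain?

2

Drive negations inward (¬∀x A ≡ ∃x ¬A, ¬∃x A ≡ ∀x ¬A, De Morgan for ∧/∨):
  (∃w M(w)) ∧ (∃x ¬L(x))
Extract every quantifier outward, since the variables are now distinct and don't occur free across branches:
  ∃w ∃x (M(w) ∧ ¬L(x))
The prefix is ∃w ∃x: 0 universal, 2 existential.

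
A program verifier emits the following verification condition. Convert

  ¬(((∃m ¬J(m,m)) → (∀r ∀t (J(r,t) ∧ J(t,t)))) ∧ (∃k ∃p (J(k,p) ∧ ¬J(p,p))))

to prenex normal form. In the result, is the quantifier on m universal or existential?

First replace A → B with ¬A ∨ B.
  ¬((¬(∃m ¬J(m,m)) ∨ (∀r ∀t (J(r,t) ∧ J(t,t)))) ∧ (∃k ∃p (J(k,p) ∧ ¬J(p,p))))
Move each ¬ inward, flipping quantifiers it crosses:
  (∃m ¬J(m,m)) ∧ (∃r ∃t (¬J(r,t) ∨ ¬J(t,t))) ∨ (∀k ∀p (¬J(k,p) ∨ J(p,p)))
All bound variables are already distinct, so no renaming is needed.
Finally move all quantifiers to the prefix:
  ∃m ∃r ∃t ∀k ∀p (¬J(m,m) ∧ (¬J(r,t) ∨ ¬J(t,t)) ∨ ¬J(k,p) ∨ J(p,p))
The quantifier ∃m sits under an even number of negations (counting the antecedent side of each →), so it remains existential.

existential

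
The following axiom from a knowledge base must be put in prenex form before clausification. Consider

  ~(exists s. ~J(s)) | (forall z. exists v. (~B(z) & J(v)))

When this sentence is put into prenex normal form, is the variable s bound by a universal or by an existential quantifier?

universal

Push ¬ through the quantifiers and connectives to reach negation normal form:
  (forall s. J(s)) | (forall z. exists v. (~B(z) & J(v)))
All bound variables are already distinct, so no renaming is needed.
Extract every quantifier outward, since the variables are now distinct and don't occur free across branches:
  forall s. forall z. exists v. (J(s) | ~B(z) & J(v))
The quantifier exists s sits under an odd number of negations, so it flips to forall s.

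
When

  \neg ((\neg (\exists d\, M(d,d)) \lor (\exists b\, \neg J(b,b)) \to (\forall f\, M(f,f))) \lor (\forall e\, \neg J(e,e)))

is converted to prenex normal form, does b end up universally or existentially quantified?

existential

Eliminate → and ↔ using ¬ and ∨.
  \neg (\neg (\neg (\exists d\, M(d,d)) \lor (\exists b\, \neg J(b,b))) \lor (\forall f\, M(f,f)) \lor (\forall e\, \neg J(e,e)))
Drive negations inward (¬∀x A ≡ ∃x ¬A, ¬∃x A ≡ ∀x ¬A, De Morgan for ∧/∨):
  ((\forall d\, \neg M(d,d)) \lor (\exists b\, \neg J(b,b))) \land (\exists f\, \neg M(f,f)) \land (\exists e\, J(e,e))
Pull the quantifiers to the front (each side's bound variable is not free in the other side):
  \forall d\, \exists b\, \exists f\, \exists e\, ((\neg M(d,d) \lor \neg J(b,b)) \land \neg M(f,f) \land J(e,e))
The quantifier \exists b sits under an even number of negations (counting the antecedent side of each →), so it remains existential.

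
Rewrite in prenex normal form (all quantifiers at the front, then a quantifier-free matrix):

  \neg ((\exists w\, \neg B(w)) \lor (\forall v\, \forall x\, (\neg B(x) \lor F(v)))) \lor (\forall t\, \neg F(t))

\forall w\, \exists v\, \exists x\, \forall t\, (B(w) \land B(x) \land \neg F(v) \lor \neg F(t))

Push ¬ through the quantifiers and connectives to reach negation normal form:
  (\forall w\, B(w)) \land (\exists v\, \exists x\, (B(x) \land \neg F(v))) \lor (\forall t\, \neg F(t))
Pull the quantifiers to the front (each side's bound variable is not free in the other side):
  \forall w\, \exists v\, \exists x\, \forall t\, (B(w) \land B(x) \land \neg F(v) \lor \neg F(t))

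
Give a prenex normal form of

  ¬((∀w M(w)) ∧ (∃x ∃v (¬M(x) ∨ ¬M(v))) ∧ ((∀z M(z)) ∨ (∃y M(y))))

Push ¬ through the quantifiers and connectives to reach negation normal form:
  (∃w ¬M(w)) ∨ (∀x ∀v (M(x) ∧ M(v))) ∨ (∃z ¬M(z)) ∧ (∀y ¬M(y))
All bound variables are already distinct, so no renaming is needed.
Extract every quantifier outward, since the variables are now distinct and don't occur free across branches:
  ∃w ∀x ∀v ∃z ∀y (¬M(w) ∨ M(x) ∧ M(v) ∨ ¬M(z) ∧ ¬M(y))

∃w ∀x ∀v ∃z ∀y (¬M(w) ∨ M(x) ∧ M(v) ∨ ¬M(z) ∧ ¬M(y))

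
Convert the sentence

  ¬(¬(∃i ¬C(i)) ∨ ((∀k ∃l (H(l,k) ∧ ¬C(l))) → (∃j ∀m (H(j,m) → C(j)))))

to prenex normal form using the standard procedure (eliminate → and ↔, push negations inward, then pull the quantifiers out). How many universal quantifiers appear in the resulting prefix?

Rewrite implications/biconditionals: A → B as ¬A ∨ B.
  ¬(¬(∃i ¬C(i)) ∨ ¬(∀k ∃l (H(l,k) ∧ ¬C(l))) ∨ (∃j ∀m (¬H(j,m) ∨ C(j))))
Drive negations inward (¬∀x A ≡ ∃x ¬A, ¬∃x A ≡ ∀x ¬A, De Morgan for ∧/∨):
  (∃i ¬C(i)) ∧ (∀k ∃l (H(l,k) ∧ ¬C(l))) ∧ (∀j ∃m (H(j,m) ∧ ¬C(j)))
All bound variables are already distinct, so no renaming is needed.
Finally move all quantifiers to the prefix:
  ∃i ∀k ∃l ∀j ∃m (¬C(i) ∧ H(l,k) ∧ ¬C(l) ∧ H(j,m) ∧ ¬C(j))
The prefix is ∃i ∀k ∃l ∀j ∃m: 2 universal, 3 existential.

2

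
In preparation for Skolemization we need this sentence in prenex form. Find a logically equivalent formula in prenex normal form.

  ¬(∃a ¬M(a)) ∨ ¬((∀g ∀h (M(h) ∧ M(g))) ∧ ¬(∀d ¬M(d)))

Move each ¬ inward, flipping quantifiers it crosses:
  (∀a M(a)) ∨ (∃g ∃h (¬M(h) ∨ ¬M(g))) ∨ (∀d ¬M(d))
All bound variables are already distinct, so no renaming is needed.
Pull the quantifiers to the front (each side's bound variable is not free in the other side):
  ∀a ∃g ∃h ∀d (M(a) ∨ ¬M(h) ∨ ¬M(g) ∨ ¬M(d))

∀a ∃g ∃h ∀d (M(a) ∨ ¬M(h) ∨ ¬M(g) ∨ ¬M(d))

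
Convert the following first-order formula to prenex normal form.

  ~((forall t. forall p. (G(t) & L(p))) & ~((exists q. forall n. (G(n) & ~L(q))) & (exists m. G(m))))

Move each ¬ inward, flipping quantifiers it crosses:
  (exists t. exists p. (~G(t) | ~L(p))) | (exists q. forall n. (G(n) & ~L(q))) & (exists m. G(m))
All bound variables are already distinct, so no renaming is needed.
Pull the quantifiers to the front (each side's bound variable is not free in the other side):
  exists t. exists p. exists q. forall n. exists m. (~G(t) | ~L(p) | G(n) & ~L(q) & G(m))

exists t. exists p. exists q. forall n. exists m. (~G(t) | ~L(p) | G(n) & ~L(q) & G(m))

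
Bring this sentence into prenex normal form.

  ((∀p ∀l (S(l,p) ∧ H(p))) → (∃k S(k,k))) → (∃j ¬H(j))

∀p ∀l ∀k ∃j (S(l,p) ∧ H(p) ∧ ¬S(k,k) ∨ ¬H(j))

First replace A → B with ¬A ∨ B.
  ¬(¬(∀p ∀l (S(l,p) ∧ H(p))) ∨ (∃k S(k,k))) ∨ (∃j ¬H(j))
Push ¬ through the quantifiers and connectives to reach negation normal form:
  (∀p ∀l (S(l,p) ∧ H(p))) ∧ (∀k ¬S(k,k)) ∨ (∃j ¬H(j))
Extract every quantifier outward, since the variables are now distinct and don't occur free across branches:
  ∀p ∀l ∀k ∃j (S(l,p) ∧ H(p) ∧ ¬S(k,k) ∨ ¬H(j))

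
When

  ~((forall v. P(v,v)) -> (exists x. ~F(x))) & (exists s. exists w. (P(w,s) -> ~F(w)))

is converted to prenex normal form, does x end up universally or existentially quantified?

Rewrite implications/biconditionals: A → B as ¬A ∨ B.
  ~(~(forall v. P(v,v)) | (exists x. ~F(x))) & (exists s. exists w. (~P(w,s) | ~F(w)))
Drive negations inward (¬∀x A ≡ ∃x ¬A, ¬∃x A ≡ ∀x ¬A, De Morgan for ∧/∨):
  (forall v. P(v,v)) & (forall x. F(x)) & (exists s. exists w. (~P(w,s) | ~F(w)))
Finally move all quantifiers to the prefix:
  forall v. forall x. exists s. exists w. (P(v,v) & F(x) & (~P(w,s) | ~F(w)))
The quantifier exists x sits under an odd number of negations (counting the antecedent side of each →), so it flips to forall x.

universal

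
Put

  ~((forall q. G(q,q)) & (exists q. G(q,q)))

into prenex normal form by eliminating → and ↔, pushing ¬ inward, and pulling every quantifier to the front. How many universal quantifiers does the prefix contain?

Drive negations inward (¬∀x A ≡ ∃x ¬A, ¬∃x A ≡ ∀x ¬A, De Morgan for ∧/∨):
  (exists q. ~G(q,q)) | (forall q. ~G(q,q))
Standardize variables apart so no two quantifiers bind the same name: q↦a.
  (exists q. ~G(q,q)) | (forall a. ~G(a,a))
Finally move all quantifiers to the prefix:
  exists q. forall a. (~G(q,q) | ~G(a,a))
The prefix is exists q forall a: 1 universal, 1 existential.

1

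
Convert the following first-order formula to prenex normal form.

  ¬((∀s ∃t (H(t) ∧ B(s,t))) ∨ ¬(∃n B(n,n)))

∃s ∀t ∃n ((¬H(t) ∨ ¬B(s,t)) ∧ B(n,n))

Push ¬ through the quantifiers and connectives to reach negation normal form:
  (∃s ∀t (¬H(t) ∨ ¬B(s,t))) ∧ (∃n B(n,n))
All bound variables are already distinct, so no renaming is needed.
Finally move all quantifiers to the prefix:
  ∃s ∀t ∃n ((¬H(t) ∨ ¬B(s,t)) ∧ B(n,n))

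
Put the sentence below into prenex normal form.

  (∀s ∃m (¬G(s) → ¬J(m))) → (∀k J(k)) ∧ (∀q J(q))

∃s ∀m ∀k ∀q (¬G(s) ∧ J(m) ∨ J(k) ∧ J(q))

First replace A → B with ¬A ∨ B.
  ¬(∀s ∃m (¬¬G(s) ∨ ¬J(m))) ∨ (∀k J(k)) ∧ (∀q J(q))
Push ¬ through the quantifiers and connectives to reach negation normal form:
  (∃s ∀m (¬G(s) ∧ J(m))) ∨ (∀k J(k)) ∧ (∀q J(q))
All bound variables are already distinct, so no renaming is needed.
Finally move all quantifiers to the prefix:
  ∃s ∀m ∀k ∀q (¬G(s) ∧ J(m) ∨ J(k) ∧ J(q))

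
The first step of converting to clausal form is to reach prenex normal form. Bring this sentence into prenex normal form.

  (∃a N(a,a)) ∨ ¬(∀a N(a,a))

∃a ∃y (N(a,a) ∨ ¬N(y,y))

Move each ¬ inward, flipping quantifiers it crosses:
  (∃a N(a,a)) ∨ (∃a ¬N(a,a))
Give each quantifier a distinct variable: a↦y.
  (∃a N(a,a)) ∨ (∃y ¬N(y,y))
Finally move all quantifiers to the prefix:
  ∃a ∃y (N(a,a) ∨ ¬N(y,y))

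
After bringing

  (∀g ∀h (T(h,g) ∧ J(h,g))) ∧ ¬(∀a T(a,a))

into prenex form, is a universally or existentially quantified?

existential

Push ¬ through the quantifiers and connectives to reach negation normal form:
  (∀g ∀h (T(h,g) ∧ J(h,g))) ∧ (∃a ¬T(a,a))
All bound variables are already distinct, so no renaming is needed.
Finally move all quantifiers to the prefix:
  ∀g ∀h ∃a (T(h,g) ∧ J(h,g) ∧ ¬T(a,a))
The quantifier ∀a sits under an odd number of negations, so it flips to ∃a.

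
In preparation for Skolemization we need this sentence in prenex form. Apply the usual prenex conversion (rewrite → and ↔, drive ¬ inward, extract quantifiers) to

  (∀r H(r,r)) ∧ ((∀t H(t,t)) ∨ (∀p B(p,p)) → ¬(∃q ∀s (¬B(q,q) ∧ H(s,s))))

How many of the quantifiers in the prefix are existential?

3

Rewrite implications/biconditionals: A → B as ¬A ∨ B.
  (∀r H(r,r)) ∧ (¬((∀t H(t,t)) ∨ (∀p B(p,p))) ∨ ¬(∃q ∀s (¬B(q,q) ∧ H(s,s))))
Drive negations inward (¬∀x A ≡ ∃x ¬A, ¬∃x A ≡ ∀x ¬A, De Morgan for ∧/∨):
  (∀r H(r,r)) ∧ ((∃t ¬H(t,t)) ∧ (∃p ¬B(p,p)) ∨ (∀q ∃s (B(q,q) ∨ ¬H(s,s))))
All bound variables are already distinct, so no renaming is needed.
Finally move all quantifiers to the prefix:
  ∀r ∃t ∃p ∀q ∃s (H(r,r) ∧ (¬H(t,t) ∧ ¬B(p,p) ∨ B(q,q) ∨ ¬H(s,s)))
The prefix is ∀r ∃t ∃p ∀q ∃s: 2 universal, 3 existential.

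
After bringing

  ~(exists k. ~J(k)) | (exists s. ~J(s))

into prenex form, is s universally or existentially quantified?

existential

Move each ¬ inward, flipping quantifiers it crosses:
  (forall k. J(k)) | (exists s. ~J(s))
All bound variables are already distinct, so no renaming is needed.
Pull the quantifiers to the front (each side's bound variable is not free in the other side):
  forall k. exists s. (J(k) | ~J(s))
The quantifier exists s sits under an even number of negations, so it remains existential.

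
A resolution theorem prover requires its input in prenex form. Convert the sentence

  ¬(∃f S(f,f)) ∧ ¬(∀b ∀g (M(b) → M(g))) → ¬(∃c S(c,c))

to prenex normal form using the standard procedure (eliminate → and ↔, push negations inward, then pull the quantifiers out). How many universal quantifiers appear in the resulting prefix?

3

Eliminate → and ↔ using ¬ and ∨.
  ¬(¬(∃f S(f,f)) ∧ ¬(∀b ∀g (¬M(b) ∨ M(g)))) ∨ ¬(∃c S(c,c))
Drive negations inward (¬∀x A ≡ ∃x ¬A, ¬∃x A ≡ ∀x ¬A, De Morgan for ∧/∨):
  (∃f S(f,f)) ∨ (∀b ∀g (¬M(b) ∨ M(g))) ∨ (∀c ¬S(c,c))
All bound variables are already distinct, so no renaming is needed.
Finally move all quantifiers to the prefix:
  ∃f ∀b ∀g ∀c (S(f,f) ∨ ¬M(b) ∨ M(g) ∨ ¬S(c,c))
The prefix is ∃f ∀b ∀g ∀c: 3 universal, 1 existential.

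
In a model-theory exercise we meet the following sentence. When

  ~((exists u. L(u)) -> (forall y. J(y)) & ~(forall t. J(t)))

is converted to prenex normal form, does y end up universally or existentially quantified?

Rewrite implications/biconditionals: A → B as ¬A ∨ B.
  ~(~(exists u. L(u)) | (forall y. J(y)) & ~(forall t. J(t)))
Move each ¬ inward, flipping quantifiers it crosses:
  (exists u. L(u)) & ((exists y. ~J(y)) | (forall t. J(t)))
All bound variables are already distinct, so no renaming is needed.
Finally move all quantifiers to the prefix:
  exists u. exists y. forall t. (L(u) & (~J(y) | J(t)))
The quantifier forall y sits under an odd number of negations (counting the antecedent side of each →), so it flips to exists y.

existential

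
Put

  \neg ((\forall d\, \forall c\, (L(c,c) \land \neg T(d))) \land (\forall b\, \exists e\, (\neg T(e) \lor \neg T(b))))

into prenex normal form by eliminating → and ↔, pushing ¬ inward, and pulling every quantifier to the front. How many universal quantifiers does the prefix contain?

Push ¬ through the quantifiers and connectives to reach negation normal form:
  (\exists d\, \exists c\, (\neg L(c,c) \lor T(d))) \lor (\exists b\, \forall e\, (T(e) \land T(b)))
Extract every quantifier outward, since the variables are now distinct and don't occur free across branches:
  \exists d\, \exists c\, \exists b\, \forall e\, (\neg L(c,c) \lor T(d) \lor T(e) \land T(b))
The prefix is \exists d \exists c \exists b \forall e: 1 universal, 3 existential.

1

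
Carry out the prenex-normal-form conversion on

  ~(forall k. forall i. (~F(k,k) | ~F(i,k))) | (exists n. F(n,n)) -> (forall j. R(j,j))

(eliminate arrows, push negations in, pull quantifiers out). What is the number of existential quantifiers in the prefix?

0

First replace A → B with ¬A ∨ B.
  ~(~(forall k. forall i. (~F(k,k) | ~F(i,k))) | (exists n. F(n,n))) | (forall j. R(j,j))
Move each ¬ inward, flipping quantifiers it crosses:
  (forall k. forall i. (~F(k,k) | ~F(i,k))) & (forall n. ~F(n,n)) | (forall j. R(j,j))
Extract every quantifier outward, since the variables are now distinct and don't occur free across branches:
  forall k. forall i. forall n. forall j. ((~F(k,k) | ~F(i,k)) & ~F(n,n) | R(j,j))
The prefix is forall k forall i forall n forall j: 4 universal, 0 existential.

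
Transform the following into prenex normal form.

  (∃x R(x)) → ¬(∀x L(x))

∀x ∃v1 (¬R(x) ∨ ¬L(v1))

Eliminate → and ↔ using ¬ and ∨.
  ¬(∃x R(x)) ∨ ¬(∀x L(x))
Push ¬ through the quantifiers and connectives to reach negation normal form:
  (∀x ¬R(x)) ∨ (∃x ¬L(x))
Rename bound variables to avoid capture: x↦v1.
  (∀x ¬R(x)) ∨ (∃v1 ¬L(v1))
Pull the quantifiers to the front (each side's bound variable is not free in the other side):
  ∀x ∃v1 (¬R(x) ∨ ¬L(v1))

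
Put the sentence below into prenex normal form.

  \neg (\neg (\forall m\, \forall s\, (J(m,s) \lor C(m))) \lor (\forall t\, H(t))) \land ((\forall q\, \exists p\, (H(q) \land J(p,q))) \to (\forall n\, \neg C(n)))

Eliminate → and ↔ using ¬ and ∨.
  \neg (\neg (\forall m\, \forall s\, (J(m,s) \lor C(m))) \lor (\forall t\, H(t))) \land (\neg (\forall q\, \exists p\, (H(q) \land J(p,q))) \lor (\forall n\, \neg C(n)))
Drive negations inward (¬∀x A ≡ ∃x ¬A, ¬∃x A ≡ ∀x ¬A, De Morgan for ∧/∨):
  (\forall m\, \forall s\, (J(m,s) \lor C(m))) \land (\exists t\, \neg H(t)) \land ((\exists q\, \forall p\, (\neg H(q) \lor \neg J(p,q))) \lor (\forall n\, \neg C(n)))
All bound variables are already distinct, so no renaming is needed.
Extract every quantifier outward, since the variables are now distinct and don't occur free across branches:
  \forall m\, \forall s\, \exists t\, \exists q\, \forall p\, \forall n\, ((J(m,s) \lor C(m)) \land \neg H(t) \land (\neg H(q) \lor \neg J(p,q) \lor \neg C(n)))

\forall m\, \forall s\, \exists t\, \exists q\, \forall p\, \forall n\, ((J(m,s) \lor C(m)) \land \neg H(t) \land (\neg H(q) \lor \neg J(p,q) \lor \neg C(n)))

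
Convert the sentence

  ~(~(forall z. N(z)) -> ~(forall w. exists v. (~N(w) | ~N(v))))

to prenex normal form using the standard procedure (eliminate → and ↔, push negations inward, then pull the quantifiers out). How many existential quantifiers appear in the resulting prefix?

Eliminate → and ↔ using ¬ and ∨.
  ~(~~(forall z. N(z)) | ~(forall w. exists v. (~N(w) | ~N(v))))
Drive negations inward (¬∀x A ≡ ∃x ¬A, ¬∃x A ≡ ∀x ¬A, De Morgan for ∧/∨):
  (exists z. ~N(z)) & (forall w. exists v. (~N(w) | ~N(v)))
All bound variables are already distinct, so no renaming is needed.
Finally move all quantifiers to the prefix:
  exists z. forall w. exists v. (~N(z) & (~N(w) | ~N(v)))
The prefix is exists z forall w exists v: 1 universal, 2 existential.

2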